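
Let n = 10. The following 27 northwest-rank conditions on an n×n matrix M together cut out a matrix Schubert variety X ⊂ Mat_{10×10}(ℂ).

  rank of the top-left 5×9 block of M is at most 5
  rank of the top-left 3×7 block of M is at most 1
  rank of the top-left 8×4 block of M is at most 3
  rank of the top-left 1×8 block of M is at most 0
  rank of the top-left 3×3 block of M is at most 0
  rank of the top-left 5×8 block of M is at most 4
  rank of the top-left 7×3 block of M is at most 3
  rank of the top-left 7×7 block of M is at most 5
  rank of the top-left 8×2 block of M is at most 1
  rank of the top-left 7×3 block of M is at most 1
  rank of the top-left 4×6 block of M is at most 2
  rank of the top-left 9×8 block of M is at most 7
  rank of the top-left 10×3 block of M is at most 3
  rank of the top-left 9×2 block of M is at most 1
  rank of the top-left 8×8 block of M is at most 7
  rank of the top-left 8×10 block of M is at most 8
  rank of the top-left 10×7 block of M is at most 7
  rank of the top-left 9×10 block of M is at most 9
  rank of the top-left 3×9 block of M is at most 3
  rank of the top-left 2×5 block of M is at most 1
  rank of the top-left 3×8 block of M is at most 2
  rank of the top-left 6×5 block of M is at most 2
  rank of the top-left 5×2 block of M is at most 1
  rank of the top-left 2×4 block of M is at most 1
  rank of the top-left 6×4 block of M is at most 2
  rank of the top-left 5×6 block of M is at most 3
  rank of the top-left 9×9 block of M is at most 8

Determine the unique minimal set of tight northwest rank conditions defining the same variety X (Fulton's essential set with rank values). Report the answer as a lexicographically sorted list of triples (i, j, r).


Computing R[i][j] = min implied NW-rank bound (n=10, 27 conditions):

  i=1: 0, 0, 0, 0, 0, 0, 0, 0, 1, 1
  i=2: 0, 0, 0, 1, 1, 1, 1, 1, 2, 2
  i=3: 0, 0, 0, 1, 1, 1, 1, 2, 3, 3
  i=4: 1, 1, 1, 2, 2, 2, 2, 3, 4, 4
  i=5: 1, 1, 1, 2, 2, 3, 3, 4, 5, 5
  i=6: 1, 1, 1, 2, 2, 3, 4, 5, 6, 6
  i=7: 1, 1, 1, 2, 3, 4, 5, 6, 7, 7
  i=8: 1, 1, 2, 3, 4, 5, 6, 7, 8, 8
  i=9: 1, 1, 2, 3, 4, 5, 6, 7, 8, 9
  i=10: 1, 2, 3, 4, 5, 6, 7, 8, 9, 10

the unique w with this rank table is (9, 4, 8, 1, 6, 7, 5, 3, 10, 2).

Fulton essential set (6 of the 27 Rothe cells):

[(1, 8, 0), (3, 3, 0), (3, 7, 1), (6, 5, 2), (7, 3, 1), (9, 2, 1)]


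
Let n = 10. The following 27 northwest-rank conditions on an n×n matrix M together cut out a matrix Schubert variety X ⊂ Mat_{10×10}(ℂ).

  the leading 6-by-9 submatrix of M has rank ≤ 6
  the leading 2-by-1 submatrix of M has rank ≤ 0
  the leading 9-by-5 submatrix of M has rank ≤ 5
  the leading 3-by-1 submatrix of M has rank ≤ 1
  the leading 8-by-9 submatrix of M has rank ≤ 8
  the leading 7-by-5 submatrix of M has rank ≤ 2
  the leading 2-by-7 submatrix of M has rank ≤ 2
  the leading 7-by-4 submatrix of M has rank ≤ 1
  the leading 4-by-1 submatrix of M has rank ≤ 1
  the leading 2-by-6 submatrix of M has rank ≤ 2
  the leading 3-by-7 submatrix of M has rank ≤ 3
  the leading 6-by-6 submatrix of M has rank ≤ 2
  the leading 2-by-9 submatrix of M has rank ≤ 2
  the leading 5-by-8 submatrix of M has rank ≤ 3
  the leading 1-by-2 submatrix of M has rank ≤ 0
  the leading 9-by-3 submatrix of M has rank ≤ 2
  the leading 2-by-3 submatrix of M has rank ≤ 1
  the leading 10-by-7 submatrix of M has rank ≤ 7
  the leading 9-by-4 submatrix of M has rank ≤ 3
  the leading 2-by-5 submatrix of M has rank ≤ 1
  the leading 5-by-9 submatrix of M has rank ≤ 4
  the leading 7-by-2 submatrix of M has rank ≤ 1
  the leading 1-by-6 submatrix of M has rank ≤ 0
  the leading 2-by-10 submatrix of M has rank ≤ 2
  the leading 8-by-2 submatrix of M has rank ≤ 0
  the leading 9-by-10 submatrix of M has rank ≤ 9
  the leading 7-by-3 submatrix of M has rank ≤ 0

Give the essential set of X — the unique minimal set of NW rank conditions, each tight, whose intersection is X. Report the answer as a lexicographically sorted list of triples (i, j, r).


Rank table r_w(10×10) implied by the 27 constraints:

  i=1: 0, 0, 0, 0, 0, 0, 1, 1, 1, 1
  i=2: 0, 0, 0, 1, 1, 1, 2, 2, 2, 2
  i=3: 0, 0, 0, 1, 2, 2, 3, 3, 3, 3
  i=4: 0, 0, 0, 1, 2, 2, 3, 3, 4, 4
  i=5: 0, 0, 0, 1, 2, 2, 3, 3, 4, 5
  i=6: 0, 0, 0, 1, 2, 2, 3, 4, 5, 6
  i=7: 0, 0, 0, 1, 2, 3, 4, 5, 6, 7
  i=8: 0, 0, 1, 2, 3, 4, 5, 6, 7, 8
  i=9: 1, 1, 2, 3, 4, 5, 6, 7, 8, 9
  i=10: 1, 2, 3, 4, 5, 6, 7, 8, 9, 10

hence w(1..10) = (7, 4, 5, 9, 10, 8, 6, 3, 1, 2).

Rothe diagram D(w) (31 cells), 5 SE-corners (essential conditions):

[(1, 6, 0), (5, 8, 3), (6, 6, 2), (7, 3, 0), (8, 2, 0)]


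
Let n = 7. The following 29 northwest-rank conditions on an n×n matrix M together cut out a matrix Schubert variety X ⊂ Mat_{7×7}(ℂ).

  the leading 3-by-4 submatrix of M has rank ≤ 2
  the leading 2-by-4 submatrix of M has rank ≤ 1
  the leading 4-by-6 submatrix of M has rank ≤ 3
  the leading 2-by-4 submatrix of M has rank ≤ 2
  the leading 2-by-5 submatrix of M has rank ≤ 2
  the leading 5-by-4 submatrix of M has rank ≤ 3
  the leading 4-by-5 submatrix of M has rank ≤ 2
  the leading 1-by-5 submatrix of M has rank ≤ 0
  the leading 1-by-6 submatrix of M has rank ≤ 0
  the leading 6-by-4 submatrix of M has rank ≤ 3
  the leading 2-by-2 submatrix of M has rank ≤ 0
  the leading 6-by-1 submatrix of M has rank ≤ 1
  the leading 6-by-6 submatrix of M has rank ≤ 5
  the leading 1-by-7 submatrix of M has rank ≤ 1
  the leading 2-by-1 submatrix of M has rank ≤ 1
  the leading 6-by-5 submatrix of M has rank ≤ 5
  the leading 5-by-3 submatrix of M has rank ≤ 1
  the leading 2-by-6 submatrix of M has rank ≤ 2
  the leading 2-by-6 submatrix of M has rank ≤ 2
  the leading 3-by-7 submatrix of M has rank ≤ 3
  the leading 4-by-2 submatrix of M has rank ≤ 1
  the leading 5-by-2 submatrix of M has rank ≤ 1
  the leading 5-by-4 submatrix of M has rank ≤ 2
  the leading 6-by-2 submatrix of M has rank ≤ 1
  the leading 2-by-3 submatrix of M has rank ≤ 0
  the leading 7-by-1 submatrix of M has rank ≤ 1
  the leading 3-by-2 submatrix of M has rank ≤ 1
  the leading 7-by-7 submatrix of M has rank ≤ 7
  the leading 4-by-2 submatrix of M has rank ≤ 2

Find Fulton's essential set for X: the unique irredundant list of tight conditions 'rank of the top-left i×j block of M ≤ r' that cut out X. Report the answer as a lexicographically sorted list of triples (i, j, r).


Computing R[i][j] = min implied NW-rank bound (n=7, 29 conditions):

  row 1: 0, 0, 0, 0, 0, 0, 1
  row 2: 0, 0, 0, 1, 1, 1, 2
  row 3: 1, 1, 1, 2, 2, 2, 3
  row 4: 1, 1, 1, 2, 2, 3, 4
  row 5: 1, 1, 1, 2, 3, 4, 5
  row 6: 1, 1, 2, 3, 4, 5, 6
  row 7: 1, 2, 3, 4, 5, 6, 7

the unique w with this rank table is (7, 4, 1, 6, 5, 3, 2).

|D(w)|=15, |Ess(w)|=5:

[(1, 6, 0), (2, 3, 0), (4, 5, 2), (5, 3, 1), (6, 2, 1)]


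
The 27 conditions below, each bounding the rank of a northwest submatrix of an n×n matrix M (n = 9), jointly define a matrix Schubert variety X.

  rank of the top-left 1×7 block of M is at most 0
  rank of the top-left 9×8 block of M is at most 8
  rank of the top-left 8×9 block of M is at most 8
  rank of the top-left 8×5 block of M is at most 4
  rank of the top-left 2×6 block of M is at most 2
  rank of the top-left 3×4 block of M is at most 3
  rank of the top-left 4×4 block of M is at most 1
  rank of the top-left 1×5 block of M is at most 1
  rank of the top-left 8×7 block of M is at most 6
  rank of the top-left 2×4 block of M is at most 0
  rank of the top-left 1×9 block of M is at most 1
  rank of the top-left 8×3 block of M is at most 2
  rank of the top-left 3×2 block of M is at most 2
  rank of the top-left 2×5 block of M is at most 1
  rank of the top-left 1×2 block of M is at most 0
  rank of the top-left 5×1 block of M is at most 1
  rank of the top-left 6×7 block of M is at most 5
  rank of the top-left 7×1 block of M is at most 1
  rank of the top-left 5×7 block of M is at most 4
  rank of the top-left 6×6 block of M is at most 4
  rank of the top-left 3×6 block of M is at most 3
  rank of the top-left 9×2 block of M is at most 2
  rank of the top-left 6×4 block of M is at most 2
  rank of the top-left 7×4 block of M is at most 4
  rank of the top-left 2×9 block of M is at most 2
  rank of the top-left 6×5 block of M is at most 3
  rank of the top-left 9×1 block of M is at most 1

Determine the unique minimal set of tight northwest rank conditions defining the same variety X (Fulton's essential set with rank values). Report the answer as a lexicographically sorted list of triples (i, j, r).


Computing R[i][j] = min implied NW-rank bound (n=9, 27 conditions):

  i=1: 0, 0, 0, 0, 0, 0, 0, 1, 1
  i=2: 0, 0, 0, 0, 1, 1, 1, 2, 2
  i=3: 1, 1, 1, 1, 2, 2, 2, 3, 3
  i=4: 1, 1, 1, 1, 2, 3, 3, 4, 4
  i=5: 1, 2, 2, 2, 3, 4, 4, 5, 5
  i=6: 1, 2, 2, 2, 3, 4, 5, 6, 6
  i=7: 1, 2, 2, 3, 4, 5, 6, 7, 7
  i=8: 1, 2, 2, 3, 4, 5, 6, 7, 8
  i=9: 1, 2, 3, 4, 5, 6, 7, 8, 9

the unique w with this rank table is (8, 5, 1, 6, 2, 7, 4, 9, 3).

5 SE-corners of the 18-cell Rothe diagram give Ess(w):

[(1, 7, 0), (2, 4, 0), (4, 4, 1), (6, 4, 2), (8, 3, 2)]


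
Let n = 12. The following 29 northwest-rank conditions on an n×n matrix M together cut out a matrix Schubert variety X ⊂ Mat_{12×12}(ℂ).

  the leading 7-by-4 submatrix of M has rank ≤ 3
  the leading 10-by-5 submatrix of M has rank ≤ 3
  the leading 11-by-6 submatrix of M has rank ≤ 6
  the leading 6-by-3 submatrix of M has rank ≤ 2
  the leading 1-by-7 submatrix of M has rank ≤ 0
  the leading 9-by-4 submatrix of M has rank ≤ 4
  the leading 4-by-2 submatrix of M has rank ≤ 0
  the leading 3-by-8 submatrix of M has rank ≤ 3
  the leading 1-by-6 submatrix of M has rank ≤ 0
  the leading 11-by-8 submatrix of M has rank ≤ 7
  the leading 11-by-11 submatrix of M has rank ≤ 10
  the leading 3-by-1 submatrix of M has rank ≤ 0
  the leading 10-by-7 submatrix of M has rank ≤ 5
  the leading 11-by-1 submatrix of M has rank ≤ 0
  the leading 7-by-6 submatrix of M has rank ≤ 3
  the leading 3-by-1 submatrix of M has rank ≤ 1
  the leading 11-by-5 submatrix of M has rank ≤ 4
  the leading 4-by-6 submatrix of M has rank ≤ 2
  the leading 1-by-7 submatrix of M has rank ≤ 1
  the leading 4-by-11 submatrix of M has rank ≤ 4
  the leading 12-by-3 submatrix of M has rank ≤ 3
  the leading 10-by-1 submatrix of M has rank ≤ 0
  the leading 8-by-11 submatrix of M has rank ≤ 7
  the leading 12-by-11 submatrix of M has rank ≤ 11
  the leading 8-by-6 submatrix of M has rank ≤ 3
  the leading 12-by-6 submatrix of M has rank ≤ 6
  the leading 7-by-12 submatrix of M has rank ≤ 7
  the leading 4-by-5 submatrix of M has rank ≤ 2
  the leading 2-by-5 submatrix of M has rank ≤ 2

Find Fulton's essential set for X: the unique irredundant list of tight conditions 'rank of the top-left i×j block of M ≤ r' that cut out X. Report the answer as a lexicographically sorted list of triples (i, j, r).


Rank table r_w(12×12) implied by the 29 constraints:

  i=1: 0  0  0  0  0  0  0  1  1  1  1  1
  i=2: 0  0  1  1  1  1  1  2  2  2  2  2
  i=3: 0  0  1  2  2  2  2  3  3  3  3  3
  i=4: 0  0  1  2  2  2  3  4  4  4  4  4
  i=5: 0  1  2  3  3  3  4  5  5  5  5  5
  i=6: 0  1  2  3  3  3  4  5  6  6  6  6
  i=7: 0  1  2  3  3  3  4  5  6  7  7  7
  i=8: 0  1  2  3  3  3  4  5  6  7  7  8
  i=9: 0  1  2  3  3  4  5  6  7  8  8  9
  i=10: 0  1  2  3  3  4  5  6  7  8  9  10
  i=11: 0  1  2  3  4  5  6  7  8  9  10  11
  i=12: 1  2  3  4  5  6  7  8  9  10  11  12

reading off 1-entries of Δ²R: w = (8, 3, 4, 7, 2, 9, 10, 12, 6, 11, 5, 1).

Fulton essential set (7 of the 31 Rothe cells):

[(1, 7, 0), (4, 2, 0), (4, 6, 2), (8, 6, 3), (8, 11, 7), (10, 5, 3), (11, 1, 0)]


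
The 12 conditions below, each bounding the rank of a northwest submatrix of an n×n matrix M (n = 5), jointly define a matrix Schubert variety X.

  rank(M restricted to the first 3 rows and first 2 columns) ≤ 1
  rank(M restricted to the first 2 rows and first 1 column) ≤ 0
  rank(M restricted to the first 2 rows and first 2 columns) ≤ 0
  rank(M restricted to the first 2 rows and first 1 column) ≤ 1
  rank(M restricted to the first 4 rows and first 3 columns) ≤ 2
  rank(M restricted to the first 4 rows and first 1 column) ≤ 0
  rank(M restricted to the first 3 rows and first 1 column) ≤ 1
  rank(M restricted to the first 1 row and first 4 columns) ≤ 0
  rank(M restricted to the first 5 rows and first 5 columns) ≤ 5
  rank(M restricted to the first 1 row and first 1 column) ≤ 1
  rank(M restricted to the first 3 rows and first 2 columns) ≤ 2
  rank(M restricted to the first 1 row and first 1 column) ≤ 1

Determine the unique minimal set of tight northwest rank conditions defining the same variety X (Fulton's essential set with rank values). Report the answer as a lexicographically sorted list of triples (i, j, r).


Recovering R(i,j) via the rank-extension bound from the 12 conditions:

  0  0  0  0  1
  0  0  1  1  2
  0  1  2  2  3
  0  1  2  3  4
  1  2  3  4  5

so w = (5, 3, 2, 4, 1).

Rothe diagram D(w) (8 cells), 3 SE-corners (essential conditions):

[(1, 4, 0), (2, 2, 0), (4, 1, 0)]


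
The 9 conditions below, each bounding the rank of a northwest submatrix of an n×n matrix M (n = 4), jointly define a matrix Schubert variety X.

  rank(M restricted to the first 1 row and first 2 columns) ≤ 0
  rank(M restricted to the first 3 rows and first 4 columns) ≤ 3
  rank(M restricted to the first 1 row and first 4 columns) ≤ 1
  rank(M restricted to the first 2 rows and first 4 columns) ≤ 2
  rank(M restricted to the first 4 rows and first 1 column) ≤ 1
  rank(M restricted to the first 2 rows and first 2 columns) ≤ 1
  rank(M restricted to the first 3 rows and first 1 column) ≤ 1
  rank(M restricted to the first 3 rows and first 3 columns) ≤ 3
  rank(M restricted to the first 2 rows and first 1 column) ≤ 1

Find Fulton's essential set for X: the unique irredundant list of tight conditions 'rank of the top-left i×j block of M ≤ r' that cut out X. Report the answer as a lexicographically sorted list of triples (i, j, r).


Computing R[i][j] = min implied NW-rank bound (n=4, 9 conditions):

  i=1: 0 | 0 | 1 | 1
  i=2: 1 | 1 | 2 | 2
  i=3: 1 | 2 | 3 | 3
  i=4: 1 | 2 | 3 | 4

second differences of R give the permutation w = (3, 1, 2, 4).

Fulton essential set (1 of the 2 Rothe cells):

[(1, 2, 0)]


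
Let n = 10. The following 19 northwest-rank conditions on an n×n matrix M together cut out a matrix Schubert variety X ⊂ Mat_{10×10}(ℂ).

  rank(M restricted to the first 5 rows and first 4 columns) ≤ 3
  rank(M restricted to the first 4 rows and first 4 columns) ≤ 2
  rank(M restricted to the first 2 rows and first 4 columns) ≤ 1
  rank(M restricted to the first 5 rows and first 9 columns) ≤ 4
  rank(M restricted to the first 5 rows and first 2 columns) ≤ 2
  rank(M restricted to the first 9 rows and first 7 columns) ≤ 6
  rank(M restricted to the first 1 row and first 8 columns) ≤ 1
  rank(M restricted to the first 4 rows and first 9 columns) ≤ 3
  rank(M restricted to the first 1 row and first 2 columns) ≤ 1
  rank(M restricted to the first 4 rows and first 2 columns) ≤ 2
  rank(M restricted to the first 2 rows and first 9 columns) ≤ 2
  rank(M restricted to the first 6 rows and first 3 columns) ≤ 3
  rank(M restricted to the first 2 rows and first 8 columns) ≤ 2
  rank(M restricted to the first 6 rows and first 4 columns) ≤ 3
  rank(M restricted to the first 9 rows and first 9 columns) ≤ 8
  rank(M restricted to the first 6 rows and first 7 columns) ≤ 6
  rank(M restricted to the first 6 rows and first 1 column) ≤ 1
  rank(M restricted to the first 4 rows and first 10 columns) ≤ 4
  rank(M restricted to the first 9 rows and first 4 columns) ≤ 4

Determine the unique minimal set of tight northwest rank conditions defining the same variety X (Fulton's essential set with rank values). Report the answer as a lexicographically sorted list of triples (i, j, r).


The tightest implied rank at each (i,j), from the 19 conditions:

  R[1]: 1  1  1  1  1  1  1  1  1  1
  R[2]: 1  1  1  1  2  2  2  2  2  2
  R[3]: 1  2  2  2  3  3  3  3  3  3
  R[4]: 1  2  2  2  3  3  3  3  3  4
  R[5]: 1  2  3  3  4  4  4  4  4  5
  R[6]: 1  2  3  3  4  5  5  5  5  6
  R[7]: 1  2  3  4  5  6  6  6  6  7
  R[8]: 1  2  3  4  5  6  6  7  7  8
  R[9]: 1  2  3  4  5  6  6  7  8  9
  R[10]: 1  2  3  4  5  6  7  8  9  10

reading off 1-entries of Δ²R: w = (1, 5, 2, 10, 3, 6, 4, 8, 9, 7).

D(w) has 12 cells with 5 SE-corners; essential set:

[(2, 4, 1), (4, 4, 2), (4, 9, 3), (6, 4, 3), (9, 7, 6)]


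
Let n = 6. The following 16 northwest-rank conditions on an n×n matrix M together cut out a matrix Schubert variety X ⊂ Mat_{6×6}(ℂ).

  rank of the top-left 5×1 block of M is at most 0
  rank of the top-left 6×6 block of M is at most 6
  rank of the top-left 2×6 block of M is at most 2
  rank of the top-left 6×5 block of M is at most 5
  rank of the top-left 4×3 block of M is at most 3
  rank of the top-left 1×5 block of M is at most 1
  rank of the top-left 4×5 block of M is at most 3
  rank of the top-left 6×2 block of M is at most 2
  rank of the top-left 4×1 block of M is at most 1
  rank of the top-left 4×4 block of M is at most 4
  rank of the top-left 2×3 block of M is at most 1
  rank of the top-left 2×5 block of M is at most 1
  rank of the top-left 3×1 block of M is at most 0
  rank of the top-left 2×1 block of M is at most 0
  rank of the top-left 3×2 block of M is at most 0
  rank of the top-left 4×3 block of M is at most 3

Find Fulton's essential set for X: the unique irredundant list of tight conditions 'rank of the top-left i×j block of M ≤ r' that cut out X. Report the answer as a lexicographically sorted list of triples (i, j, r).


Reconstructing r_w from the 16 given conditions:

  R[1]: 0 0 1 1 1 1
  R[2]: 0 0 1 1 1 2
  R[3]: 0 0 1 2 2 3
  R[4]: 0 1 2 3 3 4
  R[5]: 0 1 2 3 4 5
  R[6]: 1 2 3 4 5 6

second differences of R give the permutation w = (3, 6, 4, 2, 5, 1).

Rothe diagram D(w) (10 cells), 3 SE-corners (essential conditions):

[(2, 5, 1), (3, 2, 0), (5, 1, 0)]


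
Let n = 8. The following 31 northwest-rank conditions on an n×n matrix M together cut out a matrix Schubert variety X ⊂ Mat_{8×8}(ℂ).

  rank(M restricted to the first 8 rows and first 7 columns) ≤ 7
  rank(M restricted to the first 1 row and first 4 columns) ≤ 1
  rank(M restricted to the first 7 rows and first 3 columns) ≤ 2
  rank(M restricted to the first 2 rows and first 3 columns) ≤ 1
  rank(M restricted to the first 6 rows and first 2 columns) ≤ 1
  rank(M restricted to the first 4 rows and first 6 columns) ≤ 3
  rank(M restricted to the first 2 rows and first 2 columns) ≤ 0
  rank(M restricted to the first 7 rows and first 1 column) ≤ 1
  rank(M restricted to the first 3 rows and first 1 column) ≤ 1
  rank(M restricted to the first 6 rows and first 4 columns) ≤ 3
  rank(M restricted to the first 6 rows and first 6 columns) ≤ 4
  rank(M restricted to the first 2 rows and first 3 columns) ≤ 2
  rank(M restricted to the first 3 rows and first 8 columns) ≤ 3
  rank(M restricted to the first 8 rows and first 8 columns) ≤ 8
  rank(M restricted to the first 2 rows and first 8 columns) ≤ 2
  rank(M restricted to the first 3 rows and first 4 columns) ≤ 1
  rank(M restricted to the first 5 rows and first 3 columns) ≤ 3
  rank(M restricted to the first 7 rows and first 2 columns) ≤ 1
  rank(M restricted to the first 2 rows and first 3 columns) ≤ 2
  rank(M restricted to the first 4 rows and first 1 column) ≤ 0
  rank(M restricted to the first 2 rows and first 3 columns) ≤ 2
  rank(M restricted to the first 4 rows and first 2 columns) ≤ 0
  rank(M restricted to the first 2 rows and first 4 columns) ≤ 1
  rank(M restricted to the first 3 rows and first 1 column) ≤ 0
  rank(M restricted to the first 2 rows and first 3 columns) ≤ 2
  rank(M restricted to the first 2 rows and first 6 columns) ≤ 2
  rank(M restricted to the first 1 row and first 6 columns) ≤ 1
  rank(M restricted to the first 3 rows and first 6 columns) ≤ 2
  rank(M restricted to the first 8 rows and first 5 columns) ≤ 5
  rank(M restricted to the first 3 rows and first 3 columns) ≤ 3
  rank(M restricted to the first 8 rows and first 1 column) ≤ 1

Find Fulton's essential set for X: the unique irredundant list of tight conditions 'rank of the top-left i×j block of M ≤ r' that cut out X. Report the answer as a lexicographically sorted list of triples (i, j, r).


Recovering R(i,j) via the rank-extension bound from the 31 conditions:

  R[1]: 0, 0, 1, 1, 1, 1, 1, 1
  R[2]: 0, 0, 1, 1, 2, 2, 2, 2
  R[3]: 0, 0, 1, 1, 2, 2, 3, 3
  R[4]: 0, 0, 1, 2, 3, 3, 4, 4
  R[5]: 1, 1, 2, 3, 4, 4, 5, 5
  R[6]: 1, 1, 2, 3, 4, 4, 5, 6
  R[7]: 1, 1, 2, 3, 4, 5, 6, 7
  R[8]: 1, 2, 3, 4, 5, 6, 7, 8

hence w(1..8) = (3, 5, 7, 4, 1, 8, 6, 2).

|D(w)|=14, |Ess(w)|=5:

[(3, 4, 1), (3, 6, 2), (4, 2, 0), (6, 6, 4), (7, 2, 1)]


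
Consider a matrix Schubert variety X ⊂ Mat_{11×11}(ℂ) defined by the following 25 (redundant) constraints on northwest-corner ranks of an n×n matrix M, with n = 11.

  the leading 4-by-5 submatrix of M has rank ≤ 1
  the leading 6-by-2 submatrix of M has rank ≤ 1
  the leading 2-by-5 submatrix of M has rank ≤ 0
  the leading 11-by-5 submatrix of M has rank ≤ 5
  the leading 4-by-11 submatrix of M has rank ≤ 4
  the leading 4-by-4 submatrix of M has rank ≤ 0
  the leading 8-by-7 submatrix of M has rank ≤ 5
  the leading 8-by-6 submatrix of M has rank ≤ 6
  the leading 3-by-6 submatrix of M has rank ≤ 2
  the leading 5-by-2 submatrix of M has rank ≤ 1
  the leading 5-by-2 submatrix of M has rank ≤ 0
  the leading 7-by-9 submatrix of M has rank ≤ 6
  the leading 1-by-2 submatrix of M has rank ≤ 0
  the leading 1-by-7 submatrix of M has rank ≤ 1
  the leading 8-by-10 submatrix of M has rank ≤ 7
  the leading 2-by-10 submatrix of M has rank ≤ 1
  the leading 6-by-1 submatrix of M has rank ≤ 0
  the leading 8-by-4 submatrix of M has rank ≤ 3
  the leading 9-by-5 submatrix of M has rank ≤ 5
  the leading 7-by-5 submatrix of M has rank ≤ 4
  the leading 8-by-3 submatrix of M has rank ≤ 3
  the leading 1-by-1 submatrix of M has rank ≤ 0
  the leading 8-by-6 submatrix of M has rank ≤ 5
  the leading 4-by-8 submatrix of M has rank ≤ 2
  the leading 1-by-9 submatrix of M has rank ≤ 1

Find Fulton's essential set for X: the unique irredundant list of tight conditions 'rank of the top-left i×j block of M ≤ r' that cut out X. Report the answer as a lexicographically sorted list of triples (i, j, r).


Computing R[i][j] = min implied NW-rank bound (n=11, 25 conditions):

  row 1: 0 | 0 | 0 | 0 | 0 | 1 | 1 | 1 | 1 | 1 | 1
  row 2: 0 | 0 | 0 | 0 | 0 | 1 | 1 | 1 | 1 | 1 | 2
  row 3: 0 | 0 | 0 | 0 | 1 | 2 | 2 | 2 | 2 | 2 | 3
  row 4: 0 | 0 | 0 | 0 | 1 | 2 | 2 | 2 | 3 | 3 | 4
  row 5: 0 | 0 | 1 | 1 | 2 | 3 | 3 | 3 | 4 | 4 | 5
  row 6: 0 | 1 | 2 | 2 | 3 | 4 | 4 | 4 | 5 | 5 | 6
  row 7: 1 | 2 | 3 | 3 | 4 | 5 | 5 | 5 | 6 | 6 | 7
  row 8: 1 | 2 | 3 | 3 | 4 | 5 | 5 | 6 | 7 | 7 | 8
  row 9: 1 | 2 | 3 | 4 | 5 | 6 | 6 | 7 | 8 | 8 | 9
  row 10: 1 | 2 | 3 | 4 | 5 | 6 | 7 | 8 | 9 | 9 | 10
  row 11: 1 | 2 | 3 | 4 | 5 | 6 | 7 | 8 | 9 | 10 | 11

hence w(1..11) = (6, 11, 5, 9, 3, 2, 1, 8, 4, 7, 10).

ℓ(w)=29; the 8 essential cells (i,j,r):

[(2, 5, 0), (2, 10, 1), (4, 4, 0), (4, 8, 2), (5, 2, 0), (6, 1, 0), (8, 4, 3), (8, 7, 5)]


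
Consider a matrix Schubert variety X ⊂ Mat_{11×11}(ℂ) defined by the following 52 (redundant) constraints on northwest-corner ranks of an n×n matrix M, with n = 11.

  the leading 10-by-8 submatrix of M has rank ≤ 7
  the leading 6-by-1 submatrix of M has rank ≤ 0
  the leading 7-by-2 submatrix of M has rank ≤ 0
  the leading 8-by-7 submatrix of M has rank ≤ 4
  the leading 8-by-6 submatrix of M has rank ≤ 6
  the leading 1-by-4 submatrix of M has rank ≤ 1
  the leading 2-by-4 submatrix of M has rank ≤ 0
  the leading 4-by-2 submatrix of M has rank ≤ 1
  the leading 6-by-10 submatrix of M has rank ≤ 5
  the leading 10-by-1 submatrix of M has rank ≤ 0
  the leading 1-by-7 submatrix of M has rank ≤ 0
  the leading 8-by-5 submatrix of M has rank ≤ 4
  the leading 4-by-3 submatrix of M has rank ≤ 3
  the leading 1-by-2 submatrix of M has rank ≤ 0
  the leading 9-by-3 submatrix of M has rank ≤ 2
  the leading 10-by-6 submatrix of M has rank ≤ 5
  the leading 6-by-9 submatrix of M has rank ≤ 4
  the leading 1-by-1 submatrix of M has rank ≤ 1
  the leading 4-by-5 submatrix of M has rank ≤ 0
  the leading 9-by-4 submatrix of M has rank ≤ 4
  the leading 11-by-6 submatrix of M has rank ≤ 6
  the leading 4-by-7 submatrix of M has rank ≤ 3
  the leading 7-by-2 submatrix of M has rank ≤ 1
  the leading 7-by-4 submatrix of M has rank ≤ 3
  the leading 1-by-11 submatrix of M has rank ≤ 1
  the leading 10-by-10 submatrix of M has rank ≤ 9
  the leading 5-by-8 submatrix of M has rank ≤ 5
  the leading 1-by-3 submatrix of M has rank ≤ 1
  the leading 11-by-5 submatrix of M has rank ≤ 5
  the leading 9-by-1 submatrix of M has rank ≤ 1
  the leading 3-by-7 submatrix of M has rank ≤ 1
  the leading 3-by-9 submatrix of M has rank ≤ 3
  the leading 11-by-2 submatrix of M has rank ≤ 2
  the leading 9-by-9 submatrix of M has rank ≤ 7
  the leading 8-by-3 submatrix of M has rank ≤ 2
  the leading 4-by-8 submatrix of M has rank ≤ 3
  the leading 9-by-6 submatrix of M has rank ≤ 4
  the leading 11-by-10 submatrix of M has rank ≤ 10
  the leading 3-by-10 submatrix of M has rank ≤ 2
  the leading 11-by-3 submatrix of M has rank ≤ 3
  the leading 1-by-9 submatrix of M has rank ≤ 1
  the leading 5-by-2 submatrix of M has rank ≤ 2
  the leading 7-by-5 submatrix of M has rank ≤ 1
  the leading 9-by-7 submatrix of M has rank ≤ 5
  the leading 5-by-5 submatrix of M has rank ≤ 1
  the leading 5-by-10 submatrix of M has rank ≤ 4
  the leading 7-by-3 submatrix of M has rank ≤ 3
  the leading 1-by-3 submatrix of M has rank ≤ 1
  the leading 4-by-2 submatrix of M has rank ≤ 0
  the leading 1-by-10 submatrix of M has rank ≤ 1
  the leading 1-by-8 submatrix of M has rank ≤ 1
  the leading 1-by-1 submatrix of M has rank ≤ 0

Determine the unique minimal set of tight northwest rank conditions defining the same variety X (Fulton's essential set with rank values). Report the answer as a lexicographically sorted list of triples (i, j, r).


Computing R[i][j] = min implied NW-rank bound (n=11, 52 conditions):

  0 | 0 | 0 | 0 | 0 | 0 | 0 | 1 | 1 | 1 | 1
  0 | 0 | 0 | 0 | 0 | 1 | 1 | 2 | 2 | 2 | 2
  0 | 0 | 0 | 0 | 0 | 1 | 1 | 2 | 2 | 2 | 3
  0 | 0 | 0 | 0 | 0 | 1 | 2 | 3 | 3 | 3 | 4
  0 | 0 | 1 | 1 | 1 | 2 | 3 | 4 | 4 | 4 | 5
  0 | 0 | 1 | 1 | 1 | 2 | 3 | 4 | 4 | 5 | 6
  0 | 0 | 1 | 1 | 1 | 2 | 3 | 4 | 5 | 6 | 7
  0 | 1 | 2 | 2 | 2 | 3 | 4 | 5 | 6 | 7 | 8
  0 | 1 | 2 | 3 | 3 | 4 | 5 | 6 | 7 | 8 | 9
  0 | 1 | 2 | 3 | 4 | 5 | 6 | 7 | 8 | 9 | 10
  1 | 2 | 3 | 4 | 5 | 6 | 7 | 8 | 9 | 10 | 11

second differences of R give the permutation w = (8, 6, 11, 7, 3, 10, 9, 2, 4, 5, 1).

|D(w)|=39, |Ess(w)|=8:

[(1, 7, 0), (3, 7, 1), (3, 10, 2), (4, 5, 0), (6, 9, 4), (7, 2, 0), (7, 5, 1), (10, 1, 0)]


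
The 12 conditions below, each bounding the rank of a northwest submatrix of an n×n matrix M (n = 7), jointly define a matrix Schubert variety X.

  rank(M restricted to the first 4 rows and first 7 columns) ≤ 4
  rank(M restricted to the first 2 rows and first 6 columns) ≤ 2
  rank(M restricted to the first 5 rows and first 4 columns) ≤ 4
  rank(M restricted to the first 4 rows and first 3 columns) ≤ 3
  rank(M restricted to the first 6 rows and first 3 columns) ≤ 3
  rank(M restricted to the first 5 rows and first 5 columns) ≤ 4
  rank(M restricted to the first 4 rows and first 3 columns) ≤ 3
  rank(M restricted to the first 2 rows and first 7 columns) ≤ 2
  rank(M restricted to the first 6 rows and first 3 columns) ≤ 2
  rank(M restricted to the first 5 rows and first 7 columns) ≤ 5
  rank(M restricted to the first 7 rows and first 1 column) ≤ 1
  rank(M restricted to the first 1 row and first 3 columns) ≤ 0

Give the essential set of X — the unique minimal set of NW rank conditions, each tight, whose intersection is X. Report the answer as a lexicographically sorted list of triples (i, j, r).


Computing R[i][j] = min implied NW-rank bound (n=7, 12 conditions):

  0 | 0 | 0 | 1 | 1 | 1 | 1
  1 | 1 | 1 | 2 | 2 | 2 | 2
  1 | 2 | 2 | 3 | 3 | 3 | 3
  1 | 2 | 2 | 3 | 4 | 4 | 4
  1 | 2 | 2 | 3 | 4 | 5 | 5
  1 | 2 | 2 | 3 | 4 | 5 | 6
  1 | 2 | 3 | 4 | 5 | 6 | 7

reading off 1-entries of Δ²R: w = (4, 1, 2, 5, 6, 7, 3).

ℓ(w)=6; the 2 essential cells (i,j,r):

[(1, 3, 0), (6, 3, 2)]


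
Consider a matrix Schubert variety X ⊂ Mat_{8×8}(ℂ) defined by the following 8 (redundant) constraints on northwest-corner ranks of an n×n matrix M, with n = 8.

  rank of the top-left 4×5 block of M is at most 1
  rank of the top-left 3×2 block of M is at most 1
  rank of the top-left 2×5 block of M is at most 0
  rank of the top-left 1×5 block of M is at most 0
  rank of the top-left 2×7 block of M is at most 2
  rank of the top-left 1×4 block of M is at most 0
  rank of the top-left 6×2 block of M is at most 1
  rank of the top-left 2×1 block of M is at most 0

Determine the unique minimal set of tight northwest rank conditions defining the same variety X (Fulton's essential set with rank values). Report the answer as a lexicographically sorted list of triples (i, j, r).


Recovering R(i,j) via the rank-extension bound from the 8 conditions:

  i=1: 0 | 0 | 0 | 0 | 0 | 1 | 1 | 1
  i=2: 0 | 0 | 0 | 0 | 0 | 1 | 2 | 2
  i=3: 1 | 1 | 1 | 1 | 1 | 2 | 3 | 3
  i=4: 1 | 1 | 1 | 1 | 1 | 2 | 3 | 4
  i=5: 1 | 1 | 2 | 2 | 2 | 3 | 4 | 5
  i=6: 1 | 1 | 2 | 3 | 3 | 4 | 5 | 6
  i=7: 1 | 2 | 3 | 4 | 4 | 5 | 6 | 7
  i=8: 1 | 2 | 3 | 4 | 5 | 6 | 7 | 8

second differences of R give the permutation w = (6, 7, 1, 8, 3, 4, 2, 5).

|D(w)|=16, |Ess(w)|=3:

[(2, 5, 0), (4, 5, 1), (6, 2, 1)]


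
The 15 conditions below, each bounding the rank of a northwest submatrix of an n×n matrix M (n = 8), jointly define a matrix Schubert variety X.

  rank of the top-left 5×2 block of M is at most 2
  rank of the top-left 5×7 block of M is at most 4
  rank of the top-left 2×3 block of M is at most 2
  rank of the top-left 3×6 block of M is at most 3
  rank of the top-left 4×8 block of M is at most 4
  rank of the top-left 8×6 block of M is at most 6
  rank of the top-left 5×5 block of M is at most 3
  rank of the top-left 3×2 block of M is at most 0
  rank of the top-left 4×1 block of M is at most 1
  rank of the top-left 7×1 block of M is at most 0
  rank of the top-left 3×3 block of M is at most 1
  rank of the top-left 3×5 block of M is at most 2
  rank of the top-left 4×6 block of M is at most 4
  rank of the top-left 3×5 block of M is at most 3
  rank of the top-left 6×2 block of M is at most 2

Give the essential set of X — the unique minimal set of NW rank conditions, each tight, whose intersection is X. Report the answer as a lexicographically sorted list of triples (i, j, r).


Propagating the 15 rank bounds to every northwest block:

  i=1: 0  0  1  1  1  1  1  1
  i=2: 0  0  1  2  2  2  2  2
  i=3: 0  0  1  2  2  3  3  3
  i=4: 0  1  2  3  3  4  4  4
  i=5: 0  1  2  3  3  4  4  5
  i=6: 0  1  2  3  4  5  5  6
  i=7: 0  1  2  3  4  5  6  7
  i=8: 1  2  3  4  5  6  7  8

giving w = (3, 4, 6, 2, 8, 5, 7, 1) via Δ²R.

ℓ(w)=13; the 5 essential cells (i,j,r):

[(3, 2, 0), (3, 5, 2), (5, 5, 3), (5, 7, 4), (7, 1, 0)]


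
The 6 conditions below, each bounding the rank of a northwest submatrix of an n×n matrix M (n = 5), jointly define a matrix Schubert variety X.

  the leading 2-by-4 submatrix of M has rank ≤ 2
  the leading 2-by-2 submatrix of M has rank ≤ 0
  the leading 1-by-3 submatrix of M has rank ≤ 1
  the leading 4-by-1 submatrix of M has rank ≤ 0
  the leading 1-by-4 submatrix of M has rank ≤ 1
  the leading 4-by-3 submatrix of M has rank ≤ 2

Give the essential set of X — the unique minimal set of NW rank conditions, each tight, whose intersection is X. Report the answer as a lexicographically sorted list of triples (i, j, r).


Recovering R(i,j) via the rank-extension bound from the 6 conditions:

  i=1: 0 | 0 | 1 | 1 | 1
  i=2: 0 | 0 | 1 | 2 | 2
  i=3: 0 | 1 | 2 | 3 | 3
  i=4: 0 | 1 | 2 | 3 | 4
  i=5: 1 | 2 | 3 | 4 | 5

giving w = (3, 4, 2, 5, 1) via Δ²R.

Fulton essential set (2 of the 6 Rothe cells):

[(2, 2, 0), (4, 1, 0)]


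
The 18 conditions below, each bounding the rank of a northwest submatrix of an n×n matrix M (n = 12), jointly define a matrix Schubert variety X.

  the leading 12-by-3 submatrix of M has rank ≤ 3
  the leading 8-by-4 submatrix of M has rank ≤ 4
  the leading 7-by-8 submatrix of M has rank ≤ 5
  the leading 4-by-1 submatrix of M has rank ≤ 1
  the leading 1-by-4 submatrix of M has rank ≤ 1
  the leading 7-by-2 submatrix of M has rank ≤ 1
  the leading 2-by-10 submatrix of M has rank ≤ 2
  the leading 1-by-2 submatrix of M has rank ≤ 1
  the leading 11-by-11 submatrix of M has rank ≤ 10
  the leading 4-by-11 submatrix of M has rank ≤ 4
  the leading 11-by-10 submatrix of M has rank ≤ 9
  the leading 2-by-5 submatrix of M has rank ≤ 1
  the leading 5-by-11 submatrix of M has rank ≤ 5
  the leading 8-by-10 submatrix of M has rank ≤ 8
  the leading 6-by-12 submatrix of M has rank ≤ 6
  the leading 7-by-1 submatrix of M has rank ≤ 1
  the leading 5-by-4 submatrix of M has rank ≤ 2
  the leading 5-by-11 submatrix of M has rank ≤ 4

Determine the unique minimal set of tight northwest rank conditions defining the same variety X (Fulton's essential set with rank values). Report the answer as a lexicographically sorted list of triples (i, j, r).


Reconstructing r_w from the 18 given conditions:

  i=1: 1, 1, 1, 1, 1, 1, 1, 1, 1, 1, 1, 1
  i=2: 1, 1, 1, 1, 1, 2, 2, 2, 2, 2, 2, 2
  i=3: 1, 1, 2, 2, 2, 3, 3, 3, 3, 3, 3, 3
  i=4: 1, 1, 2, 2, 3, 4, 4, 4, 4, 4, 4, 4
  i=5: 1, 1, 2, 2, 3, 4, 4, 4, 4, 4, 4, 5
  i=6: 1, 1, 2, 3, 4, 5, 5, 5, 5, 5, 5, 6
  i=7: 1, 1, 2, 3, 4, 5, 5, 5, 6, 6, 6, 7
  i=8: 1, 2, 3, 4, 5, 6, 6, 6, 7, 7, 7, 8
  i=9: 1, 2, 3, 4, 5, 6, 7, 7, 8, 8, 8, 9
  i=10: 1, 2, 3, 4, 5, 6, 7, 8, 9, 9, 9, 10
  i=11: 1, 2, 3, 4, 5, 6, 7, 8, 9, 9, 10, 11
  i=12: 1, 2, 3, 4, 5, 6, 7, 8, 9, 10, 11, 12

second differences of R give the permutation w = (1, 6, 3, 5, 12, 4, 9, 2, 7, 8, 11, 10).

Fulton essential set (6 of the 19 Rothe cells):

[(2, 5, 1), (5, 4, 2), (5, 11, 4), (7, 2, 1), (7, 8, 5), (11, 10, 9)]


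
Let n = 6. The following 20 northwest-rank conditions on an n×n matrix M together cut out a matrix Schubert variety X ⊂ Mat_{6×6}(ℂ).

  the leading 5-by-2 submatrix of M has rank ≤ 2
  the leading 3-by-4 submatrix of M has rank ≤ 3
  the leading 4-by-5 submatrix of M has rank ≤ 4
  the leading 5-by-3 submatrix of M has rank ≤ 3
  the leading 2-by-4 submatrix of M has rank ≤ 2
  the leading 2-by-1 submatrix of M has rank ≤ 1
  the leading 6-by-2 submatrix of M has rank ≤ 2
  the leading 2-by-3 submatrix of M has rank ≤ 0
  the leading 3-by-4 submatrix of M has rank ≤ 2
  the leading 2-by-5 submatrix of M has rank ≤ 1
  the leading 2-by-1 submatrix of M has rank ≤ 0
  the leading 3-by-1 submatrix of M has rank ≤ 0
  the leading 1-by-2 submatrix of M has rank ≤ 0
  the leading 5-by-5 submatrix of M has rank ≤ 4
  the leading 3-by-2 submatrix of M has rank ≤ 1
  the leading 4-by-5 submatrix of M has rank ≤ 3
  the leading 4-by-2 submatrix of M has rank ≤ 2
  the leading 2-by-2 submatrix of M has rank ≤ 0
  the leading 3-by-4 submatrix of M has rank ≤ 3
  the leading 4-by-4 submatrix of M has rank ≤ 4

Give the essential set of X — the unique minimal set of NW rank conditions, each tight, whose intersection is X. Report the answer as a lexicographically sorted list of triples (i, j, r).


Rank table r_w(6×6) implied by the 20 constraints:

  row 1: 0 | 0 | 0 | 1 | 1 | 1
  row 2: 0 | 0 | 0 | 1 | 1 | 2
  row 3: 0 | 1 | 1 | 2 | 2 | 3
  row 4: 1 | 2 | 2 | 3 | 3 | 4
  row 5: 1 | 2 | 3 | 4 | 4 | 5
  row 6: 1 | 2 | 3 | 4 | 5 | 6

hence w(1..6) = (4, 6, 2, 1, 3, 5).

Rothe diagram D(w) (8 cells), 3 SE-corners (essential conditions):

[(2, 3, 0), (2, 5, 1), (3, 1, 0)]


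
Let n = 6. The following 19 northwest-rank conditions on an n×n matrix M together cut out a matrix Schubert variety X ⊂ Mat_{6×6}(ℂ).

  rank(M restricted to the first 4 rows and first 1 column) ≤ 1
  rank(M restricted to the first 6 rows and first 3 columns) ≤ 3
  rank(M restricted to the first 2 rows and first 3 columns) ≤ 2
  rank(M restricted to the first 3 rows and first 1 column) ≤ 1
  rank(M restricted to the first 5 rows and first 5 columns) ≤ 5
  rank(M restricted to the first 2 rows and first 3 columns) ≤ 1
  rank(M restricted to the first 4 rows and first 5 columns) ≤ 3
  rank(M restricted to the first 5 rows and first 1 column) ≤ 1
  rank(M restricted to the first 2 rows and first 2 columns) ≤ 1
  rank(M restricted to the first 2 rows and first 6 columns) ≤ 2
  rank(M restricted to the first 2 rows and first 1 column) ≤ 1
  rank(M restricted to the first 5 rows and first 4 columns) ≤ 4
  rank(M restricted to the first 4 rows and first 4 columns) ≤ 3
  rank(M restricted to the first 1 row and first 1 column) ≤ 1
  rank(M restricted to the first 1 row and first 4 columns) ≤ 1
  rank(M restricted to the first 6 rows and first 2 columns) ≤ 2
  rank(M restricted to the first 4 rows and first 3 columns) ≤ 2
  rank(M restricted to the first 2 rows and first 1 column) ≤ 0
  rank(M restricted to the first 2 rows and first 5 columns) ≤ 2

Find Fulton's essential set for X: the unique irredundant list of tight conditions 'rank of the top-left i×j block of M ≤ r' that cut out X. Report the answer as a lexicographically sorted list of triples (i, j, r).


Computing R[i][j] = min implied NW-rank bound (n=6, 19 conditions):

  i=1: 0  1  1  1  1  1
  i=2: 0  1  1  2  2  2
  i=3: 1  2  2  3  3  3
  i=4: 1  2  2  3  3  4
  i=5: 1  2  3  4  4  5
  i=6: 1  2  3  4  5  6

reading off 1-entries of Δ²R: w = (2, 4, 1, 6, 3, 5).

4 SE-corners of the 5-cell Rothe diagram give Ess(w):

[(2, 1, 0), (2, 3, 1), (4, 3, 2), (4, 5, 3)]


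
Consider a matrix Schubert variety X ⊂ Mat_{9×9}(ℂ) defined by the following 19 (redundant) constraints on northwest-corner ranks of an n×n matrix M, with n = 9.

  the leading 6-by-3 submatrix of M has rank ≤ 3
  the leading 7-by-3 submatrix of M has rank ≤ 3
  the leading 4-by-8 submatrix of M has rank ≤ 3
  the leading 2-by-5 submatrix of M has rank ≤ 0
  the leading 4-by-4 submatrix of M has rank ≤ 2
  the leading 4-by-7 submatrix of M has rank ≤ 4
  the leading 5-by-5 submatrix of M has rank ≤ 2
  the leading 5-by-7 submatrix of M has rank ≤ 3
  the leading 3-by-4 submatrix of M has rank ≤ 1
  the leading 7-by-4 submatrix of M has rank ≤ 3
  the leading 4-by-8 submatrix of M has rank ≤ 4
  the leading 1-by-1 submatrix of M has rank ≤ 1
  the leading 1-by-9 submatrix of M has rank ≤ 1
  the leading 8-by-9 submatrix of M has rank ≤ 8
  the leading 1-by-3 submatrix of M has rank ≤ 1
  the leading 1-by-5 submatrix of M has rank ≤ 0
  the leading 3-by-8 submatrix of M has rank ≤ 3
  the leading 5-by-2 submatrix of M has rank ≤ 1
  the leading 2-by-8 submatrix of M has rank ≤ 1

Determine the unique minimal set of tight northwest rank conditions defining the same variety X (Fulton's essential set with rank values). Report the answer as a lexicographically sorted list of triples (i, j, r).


Recovering R(i,j) via the rank-extension bound from the 19 conditions:

  i=1: 0 | 0 | 0 | 0 | 0 | 1 | 1 | 1 | 1
  i=2: 0 | 0 | 0 | 0 | 0 | 1 | 1 | 1 | 2
  i=3: 1 | 1 | 1 | 1 | 1 | 2 | 2 | 2 | 3
  i=4: 1 | 1 | 2 | 2 | 2 | 3 | 3 | 3 | 4
  i=5: 1 | 1 | 2 | 2 | 2 | 3 | 3 | 4 | 5
  i=6: 1 | 2 | 3 | 3 | 3 | 4 | 4 | 5 | 6
  i=7: 1 | 2 | 3 | 3 | 4 | 5 | 5 | 6 | 7
  i=8: 1 | 2 | 3 | 4 | 5 | 6 | 6 | 7 | 8
  i=9: 1 | 2 | 3 | 4 | 5 | 6 | 7 | 8 | 9

hence w(1..9) = (6, 9, 1, 3, 8, 2, 5, 4, 7).

|D(w)|=18, |Ess(w)|=6:

[(2, 5, 0), (2, 8, 1), (5, 2, 1), (5, 5, 2), (5, 7, 3), (7, 4, 3)]
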